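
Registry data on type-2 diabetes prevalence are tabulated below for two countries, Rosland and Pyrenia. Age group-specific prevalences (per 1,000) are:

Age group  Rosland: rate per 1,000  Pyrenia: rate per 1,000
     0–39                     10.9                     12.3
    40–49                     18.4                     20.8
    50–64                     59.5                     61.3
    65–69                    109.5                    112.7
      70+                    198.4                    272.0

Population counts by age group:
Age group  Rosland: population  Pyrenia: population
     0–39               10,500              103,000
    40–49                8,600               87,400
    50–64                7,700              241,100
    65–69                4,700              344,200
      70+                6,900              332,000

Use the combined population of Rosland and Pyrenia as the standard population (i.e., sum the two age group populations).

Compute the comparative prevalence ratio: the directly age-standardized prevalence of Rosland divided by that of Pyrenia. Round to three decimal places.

0.821

Combined standard total = 1,146,100; weights = 0.0990, 0.0838, 0.2171, 0.3044, 0.2957.
Rosland: 0.0990×10.9 + 0.0838×18.4 + 0.2171×59.5 + 0.3044×109.5 + 0.2957×198.4 = 107.5381 per 1,000.
Pyrenia: 0.0990×12.3 + 0.0838×20.8 + 0.2171×61.3 + 0.3044×112.7 + 0.2957×272.0 = 131.0061 per 1,000.
Ratio = 107.5381 ÷ 131.0061 = 0.82086.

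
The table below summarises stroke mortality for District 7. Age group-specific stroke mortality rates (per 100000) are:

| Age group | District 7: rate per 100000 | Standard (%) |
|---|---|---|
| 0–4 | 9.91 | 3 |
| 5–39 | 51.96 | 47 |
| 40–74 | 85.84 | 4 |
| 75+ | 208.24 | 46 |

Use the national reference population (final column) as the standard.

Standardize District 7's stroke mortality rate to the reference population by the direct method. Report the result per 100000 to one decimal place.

Standard weights: 0.03, 0.47, 0.04, 0.46.
Standardized rate: 0.0300×9.91 + 0.4700×51.96 + 0.0400×85.84 + 0.4600×208.24 = 123.9425 per 100000.

123.9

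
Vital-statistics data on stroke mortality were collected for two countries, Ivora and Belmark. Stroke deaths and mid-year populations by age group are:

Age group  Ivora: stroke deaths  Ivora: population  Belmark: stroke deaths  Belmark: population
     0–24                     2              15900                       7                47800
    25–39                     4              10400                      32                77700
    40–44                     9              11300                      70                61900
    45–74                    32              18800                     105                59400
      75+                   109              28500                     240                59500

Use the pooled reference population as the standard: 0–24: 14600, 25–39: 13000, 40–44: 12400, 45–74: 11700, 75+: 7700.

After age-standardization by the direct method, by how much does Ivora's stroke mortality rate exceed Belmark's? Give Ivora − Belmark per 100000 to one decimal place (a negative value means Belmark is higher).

Age-specific rates per 100000 for Ivora: 12.58, 38.46, 79.65, 170.21, 382.46.
For Belmark: 14.64, 41.18, 113.09, 176.77, 403.36.
Standard total = 59400; weights = 0.2458, 0.2189, 0.2088, 0.1970, 0.1296.
Ivora: 0.2458×12.58 + 0.2189×38.46 + 0.2088×79.65 + 0.1970×170.21 + 0.1296×382.46 = 111.2401 per 100000.
Belmark: 0.2458×14.64 + 0.2189×41.18 + 0.2088×113.09 + 0.1970×176.77 + 0.1296×403.36 = 123.3254 per 100000.
Difference = 111.2401 − 123.3254 = -12.0853.

-12.1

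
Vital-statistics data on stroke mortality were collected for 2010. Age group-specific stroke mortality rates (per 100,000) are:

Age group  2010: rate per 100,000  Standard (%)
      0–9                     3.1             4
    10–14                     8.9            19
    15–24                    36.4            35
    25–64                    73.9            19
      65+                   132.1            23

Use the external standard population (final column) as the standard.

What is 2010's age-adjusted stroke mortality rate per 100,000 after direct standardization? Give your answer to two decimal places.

Standard weights: 0.04, 0.19, 0.35, 0.19, 0.23.
Standardized rate: 0.0400×3.1 + 0.1900×8.9 + 0.3500×36.4 + 0.1900×73.9 + 0.2300×132.1 = 58.9790 per 100,000.

58.98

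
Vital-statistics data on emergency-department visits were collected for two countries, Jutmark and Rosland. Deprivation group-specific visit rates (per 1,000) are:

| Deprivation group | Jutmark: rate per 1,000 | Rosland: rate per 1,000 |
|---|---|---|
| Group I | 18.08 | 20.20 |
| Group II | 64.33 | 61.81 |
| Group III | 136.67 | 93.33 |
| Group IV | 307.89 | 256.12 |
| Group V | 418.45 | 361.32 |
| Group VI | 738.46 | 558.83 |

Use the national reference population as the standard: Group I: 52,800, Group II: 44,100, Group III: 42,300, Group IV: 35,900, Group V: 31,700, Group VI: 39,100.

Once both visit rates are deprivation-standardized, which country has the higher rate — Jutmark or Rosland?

Jutmark

Standard total = 245,900; weights = 0.2147, 0.1793, 0.1720, 0.1460, 0.1289, 0.1590.
Jutmark: 0.2147×18.08 + 0.1793×64.33 + 0.1720×136.67 + 0.1460×307.89 + 0.1289×418.45 + 0.1590×738.46 = 255.2445 per 1,000.
Rosland: 0.2147×20.20 + 0.1793×61.81 + 0.1720×93.33 + 0.1460×256.12 + 0.1289×361.32 + 0.1590×558.83 = 204.3068 per 1,000.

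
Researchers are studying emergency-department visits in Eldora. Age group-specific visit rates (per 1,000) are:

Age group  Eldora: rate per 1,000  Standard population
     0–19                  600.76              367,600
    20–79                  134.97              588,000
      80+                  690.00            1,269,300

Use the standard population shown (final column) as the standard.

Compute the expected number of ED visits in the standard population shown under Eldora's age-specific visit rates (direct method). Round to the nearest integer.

Expected ED visits = Σ (standard pop × age-specific rate ÷ 1,000)
= 367,600×600.76/1,000 + 588,000×134.97/1,000 + 1,269,300×690.00/1,000
= 220839.38 + 79362.36 + 875817.00 = 1176018.74.

1176019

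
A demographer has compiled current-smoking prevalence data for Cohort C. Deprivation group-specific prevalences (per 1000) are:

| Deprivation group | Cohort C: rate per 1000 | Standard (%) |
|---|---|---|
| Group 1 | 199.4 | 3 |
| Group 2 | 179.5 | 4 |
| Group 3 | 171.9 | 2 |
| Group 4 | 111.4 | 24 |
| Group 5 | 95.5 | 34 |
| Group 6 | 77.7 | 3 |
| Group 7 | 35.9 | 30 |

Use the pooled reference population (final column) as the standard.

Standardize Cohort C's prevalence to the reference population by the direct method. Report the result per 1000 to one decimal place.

88.9

Standard weights: 0.03, 0.04, 0.02, 0.24, 0.34, 0.03, 0.30.
Standardized rate: 0.0300×199.4 + 0.0400×179.5 + 0.0200×171.9 + 0.2400×111.4 + 0.3400×95.5 + 0.0300×77.7 + 0.3000×35.9 = 88.9070 per 1000.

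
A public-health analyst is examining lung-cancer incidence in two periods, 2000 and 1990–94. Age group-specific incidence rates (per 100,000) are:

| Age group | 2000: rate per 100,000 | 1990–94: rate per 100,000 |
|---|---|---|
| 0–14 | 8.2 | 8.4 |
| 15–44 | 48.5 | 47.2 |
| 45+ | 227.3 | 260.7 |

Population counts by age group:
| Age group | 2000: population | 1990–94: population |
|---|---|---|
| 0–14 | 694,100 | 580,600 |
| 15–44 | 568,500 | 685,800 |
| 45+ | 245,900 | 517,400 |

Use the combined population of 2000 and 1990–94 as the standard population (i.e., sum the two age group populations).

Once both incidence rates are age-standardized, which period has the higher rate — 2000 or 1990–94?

Combined standard total = 3,292,300; weights = 0.3872, 0.3810, 0.2318.
2000: 0.3872×8.2 + 0.3810×48.5 + 0.2318×227.3 = 74.3505 per 100,000.
1990–94: 0.3872×8.4 + 0.3810×47.2 + 0.2318×260.7 = 81.6763 per 100,000.

1990–94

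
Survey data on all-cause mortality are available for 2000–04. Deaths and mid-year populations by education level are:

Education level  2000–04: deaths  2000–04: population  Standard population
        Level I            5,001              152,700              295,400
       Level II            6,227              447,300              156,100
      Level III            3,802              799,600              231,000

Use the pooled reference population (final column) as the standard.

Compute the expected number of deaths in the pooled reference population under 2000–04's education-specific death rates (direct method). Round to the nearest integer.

12946

Education-specific rates per 1,000 for 2000–04: 32.750, 13.921, 4.755.
Expected deaths = Σ (standard pop × education-specific rate ÷ 1,000)
= 295,400×32.750/1,000 + 156,100×13.921/1,000 + 231,000×4.755/1,000
= 9674.50 + 2173.12 + 1098.38 = 12945.99.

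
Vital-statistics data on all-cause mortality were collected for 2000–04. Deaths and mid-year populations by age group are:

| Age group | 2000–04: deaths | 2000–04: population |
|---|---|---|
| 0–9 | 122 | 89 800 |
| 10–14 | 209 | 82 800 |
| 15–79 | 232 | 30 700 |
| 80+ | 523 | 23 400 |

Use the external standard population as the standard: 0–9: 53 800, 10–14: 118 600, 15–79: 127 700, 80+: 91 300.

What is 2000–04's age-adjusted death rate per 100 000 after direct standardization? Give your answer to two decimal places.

Age-specific rates per 100 000 for 2000–04: 135.86, 252.42, 755.70, 2235.04.
Standard total = 391 400; weights = 0.1375, 0.3030, 0.3263, 0.2333.
Standardized rate: 0.1375×135.86 + 0.3030×252.42 + 0.3263×755.70 + 0.2333×2235.04 = 863.0760 per 100 000.

863.08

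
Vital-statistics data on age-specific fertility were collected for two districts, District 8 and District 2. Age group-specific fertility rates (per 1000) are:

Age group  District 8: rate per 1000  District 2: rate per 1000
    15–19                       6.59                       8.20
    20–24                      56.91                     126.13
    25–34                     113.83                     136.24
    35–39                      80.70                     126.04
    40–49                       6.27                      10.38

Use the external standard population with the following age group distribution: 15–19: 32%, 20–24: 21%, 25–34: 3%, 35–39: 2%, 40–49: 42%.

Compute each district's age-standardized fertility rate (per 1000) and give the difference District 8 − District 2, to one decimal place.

Standard weights: 0.32, 0.21, 0.03, 0.02, 0.42.
District 8: 0.3200×6.59 + 0.2100×56.91 + 0.0300×113.83 + 0.0200×80.70 + 0.4200×6.27 = 21.7222 per 1000.
District 2: 0.3200×8.20 + 0.2100×126.13 + 0.0300×136.24 + 0.0200×126.04 + 0.4200×10.38 = 40.0789 per 1000.
Difference = 21.7222 − 40.0789 = -18.3567.

-18.4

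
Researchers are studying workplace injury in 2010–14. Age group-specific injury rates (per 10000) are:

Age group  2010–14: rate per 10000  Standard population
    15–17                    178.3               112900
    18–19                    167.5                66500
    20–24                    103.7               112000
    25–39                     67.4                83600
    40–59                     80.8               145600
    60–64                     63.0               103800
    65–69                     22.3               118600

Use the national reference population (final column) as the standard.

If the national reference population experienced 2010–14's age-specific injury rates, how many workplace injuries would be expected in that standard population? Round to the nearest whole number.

Expected workplace injuries = Σ (standard pop × age-specific rate ÷ 10000)
= 112900×178.3/10000 + 66500×167.5/10000 + 112000×103.7/10000 + 83600×67.4/10000 + 145600×80.8/10000 + 103800×63.0/10000 + 118600×22.3/10000
= 2013.01 + 1113.88 + 1161.44 + 563.46 + 1176.45 + 653.94 + 264.48 = 6946.65.

6947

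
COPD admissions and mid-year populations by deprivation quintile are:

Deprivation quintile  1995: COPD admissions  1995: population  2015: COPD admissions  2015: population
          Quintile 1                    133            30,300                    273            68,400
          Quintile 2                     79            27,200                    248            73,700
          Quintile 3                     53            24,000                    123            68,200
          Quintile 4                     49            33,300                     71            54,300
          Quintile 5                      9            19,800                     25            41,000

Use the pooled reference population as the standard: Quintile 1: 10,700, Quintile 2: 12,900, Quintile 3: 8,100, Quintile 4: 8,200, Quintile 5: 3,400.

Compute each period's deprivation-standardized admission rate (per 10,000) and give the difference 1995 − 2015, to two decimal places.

0.56

Deprivation-specific rates per 10,000 for 1995: 43.89, 29.04, 22.08, 14.71, 4.55.
For 2015: 39.91, 33.65, 18.04, 13.08, 6.10.
Standard total = 43,300; weights = 0.2471, 0.2979, 0.1871, 0.1894, 0.0785.
1995: 0.2471×43.89 + 0.2979×29.04 + 0.1871×22.08 + 0.1894×14.71 + 0.0785×4.55 = 26.7743 per 10,000.
2015: 0.2471×39.91 + 0.2979×33.65 + 0.1871×18.04 + 0.1894×13.08 + 0.0785×6.10 = 26.2167 per 10,000.
Difference = 26.7743 − 26.2167 = 0.5577.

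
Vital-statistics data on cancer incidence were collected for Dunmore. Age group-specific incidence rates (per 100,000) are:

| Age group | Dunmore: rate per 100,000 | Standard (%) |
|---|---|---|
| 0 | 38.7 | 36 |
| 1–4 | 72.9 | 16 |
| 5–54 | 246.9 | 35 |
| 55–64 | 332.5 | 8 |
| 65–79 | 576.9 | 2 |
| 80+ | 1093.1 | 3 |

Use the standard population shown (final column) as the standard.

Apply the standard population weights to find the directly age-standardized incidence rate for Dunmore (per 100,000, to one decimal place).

Standard weights: 0.36, 0.16, 0.35, 0.08, 0.02, 0.03.
Standardized rate: 0.3600×38.7 + 0.1600×72.9 + 0.3500×246.9 + 0.0800×332.5 + 0.0200×576.9 + 0.0300×1093.1 = 182.9420 per 100,000.

182.9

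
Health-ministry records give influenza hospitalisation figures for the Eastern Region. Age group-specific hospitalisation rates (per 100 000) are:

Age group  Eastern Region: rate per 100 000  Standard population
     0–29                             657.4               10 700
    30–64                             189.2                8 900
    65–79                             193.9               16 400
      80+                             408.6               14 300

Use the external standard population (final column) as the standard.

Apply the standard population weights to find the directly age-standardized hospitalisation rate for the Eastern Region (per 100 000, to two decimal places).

Standard total = 50 300; weights = 0.2127, 0.1769, 0.3260, 0.2843.
Standardized rate: 0.2127×657.4 + 0.1769×189.2 + 0.3260×193.9 + 0.2843×408.6 = 352.7038 per 100 000.

352.70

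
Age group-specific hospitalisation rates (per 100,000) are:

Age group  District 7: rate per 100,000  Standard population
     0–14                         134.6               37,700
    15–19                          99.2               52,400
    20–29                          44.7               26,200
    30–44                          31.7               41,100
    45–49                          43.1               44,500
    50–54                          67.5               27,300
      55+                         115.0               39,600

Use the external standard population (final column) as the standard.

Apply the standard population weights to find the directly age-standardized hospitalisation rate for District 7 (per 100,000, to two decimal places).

Standard total = 268,800; weights = 0.1403, 0.1949, 0.0975, 0.1529, 0.1656, 0.1016, 0.1473.
Standardized rate: 0.1403×134.6 + 0.1949×99.2 + 0.0975×44.7 + 0.1529×31.7 + 0.1656×43.1 + 0.1016×67.5 + 0.1473×115.0 = 78.3527 per 100,000.

78.35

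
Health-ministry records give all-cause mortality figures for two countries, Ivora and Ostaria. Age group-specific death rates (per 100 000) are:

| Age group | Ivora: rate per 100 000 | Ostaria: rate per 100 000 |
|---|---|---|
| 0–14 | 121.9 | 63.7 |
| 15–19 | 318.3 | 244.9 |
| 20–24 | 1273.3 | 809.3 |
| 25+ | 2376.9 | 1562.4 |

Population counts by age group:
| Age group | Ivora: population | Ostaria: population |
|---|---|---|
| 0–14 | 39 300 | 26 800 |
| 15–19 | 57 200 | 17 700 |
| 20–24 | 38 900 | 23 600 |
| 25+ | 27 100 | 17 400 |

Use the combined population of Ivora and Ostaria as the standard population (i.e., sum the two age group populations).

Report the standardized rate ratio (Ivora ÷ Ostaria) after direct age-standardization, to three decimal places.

Combined standard total = 248 000; weights = 0.2665, 0.3020, 0.2520, 0.1794.
Ivora: 0.2665×121.9 + 0.3020×318.3 + 0.2520×1273.3 + 0.1794×2376.9 = 876.0144 per 100 000.
Ostaria: 0.2665×63.7 + 0.3020×244.9 + 0.2520×809.3 + 0.1794×1562.4 = 575.2485 per 100 000.
Ratio = 876.0144 ÷ 575.2485 = 1.52285.

1.523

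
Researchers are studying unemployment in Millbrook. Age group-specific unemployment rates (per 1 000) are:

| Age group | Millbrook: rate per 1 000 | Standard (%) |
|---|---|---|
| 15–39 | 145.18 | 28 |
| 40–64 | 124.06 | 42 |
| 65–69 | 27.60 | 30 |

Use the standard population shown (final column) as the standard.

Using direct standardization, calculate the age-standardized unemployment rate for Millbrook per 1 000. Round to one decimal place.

Standard weights: 0.28, 0.42, 0.30.
Standardized rate: 0.2800×145.18 + 0.4200×124.06 + 0.3000×27.60 = 101.0356 per 1 000.

101.0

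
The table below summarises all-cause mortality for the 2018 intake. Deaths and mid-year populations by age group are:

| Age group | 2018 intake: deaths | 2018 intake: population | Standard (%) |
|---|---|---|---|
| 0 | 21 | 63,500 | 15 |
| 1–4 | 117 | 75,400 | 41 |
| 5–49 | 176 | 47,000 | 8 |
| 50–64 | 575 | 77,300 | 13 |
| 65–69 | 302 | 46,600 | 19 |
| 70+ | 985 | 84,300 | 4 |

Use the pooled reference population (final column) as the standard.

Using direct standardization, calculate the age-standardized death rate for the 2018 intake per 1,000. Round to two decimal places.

Age-specific rates per 1,000 for the 2018 intake: 0.331, 1.552, 3.745, 7.439, 6.481, 11.684.
Standard weights: 0.15, 0.41, 0.08, 0.13, 0.19, 0.04.
Standardized rate: 0.1500×0.331 + 0.4100×1.552 + 0.0800×3.745 + 0.1300×7.439 + 0.1900×6.481 + 0.0400×11.684 = 3.6511 per 1,000.

3.65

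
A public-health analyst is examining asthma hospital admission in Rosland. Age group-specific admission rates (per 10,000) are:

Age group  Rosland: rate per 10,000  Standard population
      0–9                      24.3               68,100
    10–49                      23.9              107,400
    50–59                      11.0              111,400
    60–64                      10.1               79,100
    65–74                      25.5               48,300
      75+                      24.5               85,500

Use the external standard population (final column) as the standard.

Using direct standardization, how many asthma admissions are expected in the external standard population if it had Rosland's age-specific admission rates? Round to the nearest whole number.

957

Expected asthma admissions = Σ (standard pop × age-specific rate ÷ 10,000)
= 68,100×24.3/10,000 + 107,400×23.9/10,000 + 111,400×11.0/10,000 + 79,100×10.1/10,000 + 48,300×25.5/10,000 + 85,500×24.5/10,000
= 165.48 + 256.69 + 122.54 + 79.89 + 123.17 + 209.47 = 957.24.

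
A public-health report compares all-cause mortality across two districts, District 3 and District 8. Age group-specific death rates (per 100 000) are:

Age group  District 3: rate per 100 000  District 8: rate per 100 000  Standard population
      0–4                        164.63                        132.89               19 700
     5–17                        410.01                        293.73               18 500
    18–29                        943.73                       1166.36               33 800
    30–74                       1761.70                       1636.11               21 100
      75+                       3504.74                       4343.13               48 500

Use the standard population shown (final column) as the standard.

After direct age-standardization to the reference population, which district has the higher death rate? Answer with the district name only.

District 8

Standard total = 141 600; weights = 0.1391, 0.1306, 0.2387, 0.1490, 0.3425.
District 3: 0.1391×164.63 + 0.1306×410.01 + 0.2387×943.73 + 0.1490×1761.70 + 0.3425×3504.74 = 1764.6768 per 100 000.
District 8: 0.1391×132.89 + 0.1306×293.73 + 0.2387×1166.36 + 0.1490×1636.11 + 0.3425×4343.13 = 2066.6570 per 100 000.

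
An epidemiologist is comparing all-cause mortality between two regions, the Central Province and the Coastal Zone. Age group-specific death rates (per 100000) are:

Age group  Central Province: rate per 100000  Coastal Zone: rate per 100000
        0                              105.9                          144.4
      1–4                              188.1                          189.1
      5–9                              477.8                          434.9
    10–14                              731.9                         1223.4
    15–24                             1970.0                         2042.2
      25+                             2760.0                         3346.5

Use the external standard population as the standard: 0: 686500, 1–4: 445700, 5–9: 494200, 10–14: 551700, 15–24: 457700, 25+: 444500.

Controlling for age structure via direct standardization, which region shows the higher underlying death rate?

Standard total = 3080300; weights = 0.2229, 0.1447, 0.1604, 0.1791, 0.1486, 0.1443.
The Central Province: 0.2229×105.9 + 0.1447×188.1 + 0.1604×477.8 + 0.1791×731.9 + 0.1486×1970.0 + 0.1443×2760.0 = 949.5645 per 100000.
The Coastal Zone: 0.2229×144.4 + 0.1447×189.1 + 0.1604×434.9 + 0.1791×1223.4 + 0.1486×2042.2 + 0.1443×3346.5 = 1134.7999 per 100000.

Coastal Zone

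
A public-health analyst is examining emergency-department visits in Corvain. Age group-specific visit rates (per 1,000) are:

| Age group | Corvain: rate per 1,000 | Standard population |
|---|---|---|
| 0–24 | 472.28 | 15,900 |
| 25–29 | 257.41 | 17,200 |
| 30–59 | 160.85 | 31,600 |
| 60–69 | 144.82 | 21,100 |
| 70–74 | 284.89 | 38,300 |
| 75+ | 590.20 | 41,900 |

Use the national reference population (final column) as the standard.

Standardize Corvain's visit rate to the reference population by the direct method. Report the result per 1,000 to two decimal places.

Standard total = 166,000; weights = 0.0958, 0.1036, 0.1904, 0.1271, 0.2307, 0.2524.
Standardized rate: 0.0958×472.28 + 0.1036×257.41 + 0.1904×160.85 + 0.1271×144.82 + 0.2307×284.89 + 0.2524×590.20 = 335.6382 per 1,000.

335.64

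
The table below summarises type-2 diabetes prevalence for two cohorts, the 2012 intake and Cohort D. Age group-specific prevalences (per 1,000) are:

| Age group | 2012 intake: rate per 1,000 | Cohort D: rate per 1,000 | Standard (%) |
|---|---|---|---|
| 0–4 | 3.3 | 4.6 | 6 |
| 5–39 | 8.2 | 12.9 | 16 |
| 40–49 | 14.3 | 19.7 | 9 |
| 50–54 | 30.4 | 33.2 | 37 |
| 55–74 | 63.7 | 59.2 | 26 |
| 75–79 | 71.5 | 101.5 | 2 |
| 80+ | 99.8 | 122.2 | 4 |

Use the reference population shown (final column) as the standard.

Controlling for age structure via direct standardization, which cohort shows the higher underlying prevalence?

Cohort D

Standard weights: 0.06, 0.16, 0.09, 0.37, 0.26, 0.02, 0.04.
The 2012 intake: 0.0600×3.3 + 0.1600×8.2 + 0.0900×14.3 + 0.3700×30.4 + 0.2600×63.7 + 0.0200×71.5 + 0.0400×99.8 = 36.0290 per 1,000.
Cohort D: 0.0600×4.6 + 0.1600×12.9 + 0.0900×19.7 + 0.3700×33.2 + 0.2600×59.2 + 0.0200×101.5 + 0.0400×122.2 = 38.7070 per 1,000.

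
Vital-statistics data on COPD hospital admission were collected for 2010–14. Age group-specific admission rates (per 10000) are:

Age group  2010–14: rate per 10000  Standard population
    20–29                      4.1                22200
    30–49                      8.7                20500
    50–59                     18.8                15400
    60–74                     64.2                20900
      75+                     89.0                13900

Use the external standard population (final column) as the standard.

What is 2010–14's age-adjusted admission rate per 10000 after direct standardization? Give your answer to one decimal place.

33.8

Standard total = 92900; weights = 0.2390, 0.2207, 0.1658, 0.2250, 0.1496.
Standardized rate: 0.2390×4.1 + 0.2207×8.7 + 0.1658×18.8 + 0.2250×64.2 + 0.1496×89.0 = 33.7758 per 10000.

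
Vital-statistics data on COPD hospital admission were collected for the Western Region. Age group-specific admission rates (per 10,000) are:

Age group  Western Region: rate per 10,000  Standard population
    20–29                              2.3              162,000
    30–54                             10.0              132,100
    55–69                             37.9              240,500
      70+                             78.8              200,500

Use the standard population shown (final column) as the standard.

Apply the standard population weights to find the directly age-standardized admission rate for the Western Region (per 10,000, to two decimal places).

Standard total = 735,100; weights = 0.2204, 0.1797, 0.3272, 0.2728.
Standardized rate: 0.2204×2.3 + 0.1797×10.0 + 0.3272×37.9 + 0.2728×78.8 = 36.1964 per 10,000.

36.20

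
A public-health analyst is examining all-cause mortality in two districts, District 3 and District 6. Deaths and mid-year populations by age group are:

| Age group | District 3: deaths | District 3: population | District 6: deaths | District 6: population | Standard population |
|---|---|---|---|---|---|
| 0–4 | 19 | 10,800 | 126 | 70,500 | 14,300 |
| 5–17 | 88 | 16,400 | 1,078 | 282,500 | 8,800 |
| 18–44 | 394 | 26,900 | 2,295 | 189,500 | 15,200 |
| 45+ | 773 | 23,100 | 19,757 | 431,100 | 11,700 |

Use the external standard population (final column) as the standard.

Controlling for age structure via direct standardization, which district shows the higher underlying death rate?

District 6

Age-specific rates per 1,000 for District 3: 1.759, 5.366, 14.647, 33.463.
For District 6: 1.787, 3.816, 12.111, 45.829.
Standard total = 50,000; weights = 0.2860, 0.1760, 0.3040, 0.2340.
District 3: 0.2860×1.759 + 0.1760×5.366 + 0.3040×14.647 + 0.2340×33.463 = 13.7306 per 1,000.
District 6: 0.2860×1.787 + 0.1760×3.816 + 0.3040×12.111 + 0.2340×45.829 = 15.5885 per 1,000.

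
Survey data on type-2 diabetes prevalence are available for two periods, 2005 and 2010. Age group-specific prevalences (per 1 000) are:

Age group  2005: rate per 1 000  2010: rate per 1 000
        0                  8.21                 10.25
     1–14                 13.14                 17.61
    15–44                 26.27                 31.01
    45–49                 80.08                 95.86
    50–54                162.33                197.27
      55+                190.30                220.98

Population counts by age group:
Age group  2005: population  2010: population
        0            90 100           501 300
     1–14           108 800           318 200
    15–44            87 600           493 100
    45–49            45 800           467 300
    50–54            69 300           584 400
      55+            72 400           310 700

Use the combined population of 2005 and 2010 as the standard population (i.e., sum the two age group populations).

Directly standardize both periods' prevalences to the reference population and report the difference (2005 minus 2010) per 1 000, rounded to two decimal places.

-15.42

Combined standard total = 3 149 000; weights = 0.1878, 0.1356, 0.1844, 0.1629, 0.2076, 0.1217.
2005: 0.1878×8.21 + 0.1356×13.14 + 0.1844×26.27 + 0.1629×80.08 + 0.2076×162.33 + 0.1217×190.30 = 78.0658 per 1 000.
2010: 0.1878×10.25 + 0.1356×17.61 + 0.1844×31.01 + 0.1629×95.86 + 0.2076×197.27 + 0.1217×220.98 = 93.4860 per 1 000.
Difference = 78.0658 − 93.4860 = -15.4202.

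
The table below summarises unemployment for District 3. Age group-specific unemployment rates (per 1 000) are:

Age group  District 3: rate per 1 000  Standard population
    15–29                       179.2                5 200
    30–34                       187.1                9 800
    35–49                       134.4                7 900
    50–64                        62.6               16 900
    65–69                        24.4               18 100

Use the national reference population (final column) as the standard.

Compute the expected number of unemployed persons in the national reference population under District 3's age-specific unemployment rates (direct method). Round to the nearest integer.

5327

Expected unemployed persons = Σ (standard pop × age-specific rate ÷ 1 000)
= 5 200×179.2/1 000 + 9 800×187.1/1 000 + 7 900×134.4/1 000 + 16 900×62.6/1 000 + 18 100×24.4/1 000
= 931.84 + 1833.58 + 1061.76 + 1057.94 + 441.64 = 5326.76.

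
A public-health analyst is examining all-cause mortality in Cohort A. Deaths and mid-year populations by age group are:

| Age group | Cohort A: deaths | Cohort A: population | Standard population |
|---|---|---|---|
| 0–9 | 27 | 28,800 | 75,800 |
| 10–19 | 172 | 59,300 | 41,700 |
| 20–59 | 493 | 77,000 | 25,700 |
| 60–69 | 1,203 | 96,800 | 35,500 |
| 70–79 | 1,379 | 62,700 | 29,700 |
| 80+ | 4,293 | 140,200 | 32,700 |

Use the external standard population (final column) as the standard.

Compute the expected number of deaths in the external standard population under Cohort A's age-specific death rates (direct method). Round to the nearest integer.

2452

Age-specific rates per 1,000 for Cohort A: 0.938, 2.901, 6.403, 12.428, 21.994, 30.621.
Expected deaths = Σ (standard pop × age-specific rate ÷ 1,000)
= 75,800×0.938/1,000 + 41,700×2.901/1,000 + 25,700×6.403/1,000 + 35,500×12.428/1,000 + 29,700×21.994/1,000 + 32,700×30.621/1,000
= 71.06 + 120.95 + 164.55 + 441.18 + 653.21 + 1001.29 = 2452.25.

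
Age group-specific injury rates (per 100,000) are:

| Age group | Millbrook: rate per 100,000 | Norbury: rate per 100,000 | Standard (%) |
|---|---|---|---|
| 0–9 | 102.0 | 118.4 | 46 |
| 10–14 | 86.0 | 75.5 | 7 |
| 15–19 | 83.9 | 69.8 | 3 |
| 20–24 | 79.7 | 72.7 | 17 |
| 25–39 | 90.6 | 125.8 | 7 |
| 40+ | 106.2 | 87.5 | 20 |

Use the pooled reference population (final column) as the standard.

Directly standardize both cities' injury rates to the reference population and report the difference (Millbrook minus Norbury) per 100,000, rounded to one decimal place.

Standard weights: 0.46, 0.07, 0.03, 0.17, 0.07, 0.20.
Millbrook: 0.4600×102.0 + 0.0700×86.0 + 0.0300×83.9 + 0.1700×79.7 + 0.0700×90.6 + 0.2000×106.2 = 96.5880 per 100,000.
Norbury: 0.4600×118.4 + 0.0700×75.5 + 0.0300×69.8 + 0.1700×72.7 + 0.0700×125.8 + 0.2000×87.5 = 100.5080 per 100,000.
Difference = 96.5880 − 100.5080 = -3.9200.

-3.9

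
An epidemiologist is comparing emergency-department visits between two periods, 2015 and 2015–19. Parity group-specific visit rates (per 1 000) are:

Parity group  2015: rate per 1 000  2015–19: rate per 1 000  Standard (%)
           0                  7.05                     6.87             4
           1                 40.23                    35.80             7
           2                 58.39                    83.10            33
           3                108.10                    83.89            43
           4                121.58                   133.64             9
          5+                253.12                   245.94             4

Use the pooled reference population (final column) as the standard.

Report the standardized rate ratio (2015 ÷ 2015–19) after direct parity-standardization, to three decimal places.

1.020

Standard weights: 0.04, 0.07, 0.33, 0.43, 0.09, 0.04.
2015: 0.0400×7.05 + 0.0700×40.23 + 0.3300×58.39 + 0.4300×108.10 + 0.0900×121.58 + 0.0400×253.12 = 89.9168 per 1 000.
2015–19: 0.0400×6.87 + 0.0700×35.80 + 0.3300×83.10 + 0.4300×83.89 + 0.0900×133.64 + 0.0400×245.94 = 88.1417 per 1 000.
Ratio = 89.9168 ÷ 88.1417 = 1.02014.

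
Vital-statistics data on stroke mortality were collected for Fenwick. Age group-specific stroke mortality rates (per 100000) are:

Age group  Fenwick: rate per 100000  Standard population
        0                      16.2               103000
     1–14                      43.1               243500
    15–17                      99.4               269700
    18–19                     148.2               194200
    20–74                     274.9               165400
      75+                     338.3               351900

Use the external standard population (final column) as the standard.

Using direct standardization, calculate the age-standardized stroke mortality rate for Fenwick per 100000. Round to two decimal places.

174.94

Standard total = 1327700; weights = 0.0776, 0.1834, 0.2031, 0.1463, 0.1246, 0.2650.
Standardized rate: 0.0776×16.2 + 0.1834×43.1 + 0.2031×99.4 + 0.1463×148.2 + 0.1246×274.9 + 0.2650×338.3 = 174.9403 per 100000.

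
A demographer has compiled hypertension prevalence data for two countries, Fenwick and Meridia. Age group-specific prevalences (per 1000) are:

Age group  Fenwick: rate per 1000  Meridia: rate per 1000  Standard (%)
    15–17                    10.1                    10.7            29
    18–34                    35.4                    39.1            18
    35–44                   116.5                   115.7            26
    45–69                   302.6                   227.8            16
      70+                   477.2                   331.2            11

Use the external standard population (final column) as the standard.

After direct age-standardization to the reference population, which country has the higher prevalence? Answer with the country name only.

Fenwick

Standard weights: 0.29, 0.18, 0.26, 0.16, 0.11.
Fenwick: 0.2900×10.1 + 0.1800×35.4 + 0.2600×116.5 + 0.1600×302.6 + 0.1100×477.2 = 140.4990 per 1000.
Meridia: 0.2900×10.7 + 0.1800×39.1 + 0.2600×115.7 + 0.1600×227.8 + 0.1100×331.2 = 113.1030 per 1000.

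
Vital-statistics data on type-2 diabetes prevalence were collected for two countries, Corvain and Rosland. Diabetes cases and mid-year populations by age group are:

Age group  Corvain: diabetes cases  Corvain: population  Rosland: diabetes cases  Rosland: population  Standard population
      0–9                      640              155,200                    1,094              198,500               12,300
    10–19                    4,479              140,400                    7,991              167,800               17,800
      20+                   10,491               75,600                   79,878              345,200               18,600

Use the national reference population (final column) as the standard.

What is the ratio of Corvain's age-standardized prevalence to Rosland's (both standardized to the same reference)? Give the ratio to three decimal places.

0.613

Age-specific rates per 1,000 for Corvain: 4.124, 31.902, 138.770.
For Rosland: 5.511, 47.622, 231.396.
Standard total = 48,700; weights = 0.2526, 0.3655, 0.3819.
Corvain: 0.2526×4.124 + 0.3655×31.902 + 0.3819×138.770 = 65.7021 per 1,000.
Rosland: 0.2526×5.511 + 0.3655×47.622 + 0.3819×231.396 = 107.1753 per 1,000.
Ratio = 65.7021 ÷ 107.1753 = 0.61303.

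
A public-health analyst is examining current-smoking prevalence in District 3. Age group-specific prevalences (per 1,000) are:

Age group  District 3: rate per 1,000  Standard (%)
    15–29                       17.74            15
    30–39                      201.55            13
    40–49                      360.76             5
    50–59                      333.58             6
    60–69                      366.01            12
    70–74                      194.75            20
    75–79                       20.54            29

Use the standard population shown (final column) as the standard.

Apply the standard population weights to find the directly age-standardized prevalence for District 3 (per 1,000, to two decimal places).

155.74

Standard weights: 0.15, 0.13, 0.05, 0.06, 0.12, 0.20, 0.29.
Standardized rate: 0.1500×17.74 + 0.1300×201.55 + 0.0500×360.76 + 0.0600×333.58 + 0.1200×366.01 + 0.2000×194.75 + 0.2900×20.54 = 155.7431 per 1,000.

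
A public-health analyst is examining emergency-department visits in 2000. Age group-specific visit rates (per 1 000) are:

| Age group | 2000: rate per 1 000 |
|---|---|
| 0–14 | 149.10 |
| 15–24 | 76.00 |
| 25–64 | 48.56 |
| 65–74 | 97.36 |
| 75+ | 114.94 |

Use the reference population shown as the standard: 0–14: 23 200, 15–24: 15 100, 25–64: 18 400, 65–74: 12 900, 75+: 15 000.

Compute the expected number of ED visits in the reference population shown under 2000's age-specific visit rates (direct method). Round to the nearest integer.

8480

Expected ED visits = Σ (standard pop × age-specific rate ÷ 1 000)
= 23 200×149.10/1 000 + 15 100×76.00/1 000 + 18 400×48.56/1 000 + 12 900×97.36/1 000 + 15 000×114.94/1 000
= 3459.12 + 1147.60 + 893.50 + 1255.94 + 1724.10 = 8480.27.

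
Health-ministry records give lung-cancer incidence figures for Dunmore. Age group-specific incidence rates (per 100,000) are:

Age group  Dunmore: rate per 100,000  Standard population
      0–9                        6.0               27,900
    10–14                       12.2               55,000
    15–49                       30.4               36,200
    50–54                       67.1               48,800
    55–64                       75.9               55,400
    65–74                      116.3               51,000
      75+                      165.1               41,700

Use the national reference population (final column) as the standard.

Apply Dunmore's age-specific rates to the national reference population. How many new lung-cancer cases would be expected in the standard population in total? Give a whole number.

222

Expected new lung-cancer cases = Σ (standard pop × age-specific rate ÷ 100,000)
= 27,900×6.0/100,000 + 55,000×12.2/100,000 + 36,200×30.4/100,000 + 48,800×67.1/100,000 + 55,400×75.9/100,000 + 51,000×116.3/100,000 + 41,700×165.1/100,000
= 1.67 + 6.71 + 11.00 + 32.74 + 42.05 + 59.31 + 68.85 = 222.34.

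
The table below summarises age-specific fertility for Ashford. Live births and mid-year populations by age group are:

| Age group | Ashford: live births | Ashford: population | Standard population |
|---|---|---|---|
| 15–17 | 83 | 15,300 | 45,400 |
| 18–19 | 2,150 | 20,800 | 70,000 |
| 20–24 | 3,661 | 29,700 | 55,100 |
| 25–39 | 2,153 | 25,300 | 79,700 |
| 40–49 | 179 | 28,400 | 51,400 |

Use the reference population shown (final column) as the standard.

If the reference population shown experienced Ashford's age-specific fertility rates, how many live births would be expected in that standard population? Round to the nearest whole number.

Age-specific rates per 1,000 for Ashford: 5.425, 103.365, 123.266, 85.099, 6.303.
Expected live births = Σ (standard pop × age-specific rate ÷ 1,000)
= 45,400×5.425/1,000 + 70,000×103.365/1,000 + 55,100×123.266/1,000 + 79,700×85.099/1,000 + 51,400×6.303/1,000
= 246.29 + 7235.58 + 6791.96 + 6782.38 + 323.96 = 21380.16.

21380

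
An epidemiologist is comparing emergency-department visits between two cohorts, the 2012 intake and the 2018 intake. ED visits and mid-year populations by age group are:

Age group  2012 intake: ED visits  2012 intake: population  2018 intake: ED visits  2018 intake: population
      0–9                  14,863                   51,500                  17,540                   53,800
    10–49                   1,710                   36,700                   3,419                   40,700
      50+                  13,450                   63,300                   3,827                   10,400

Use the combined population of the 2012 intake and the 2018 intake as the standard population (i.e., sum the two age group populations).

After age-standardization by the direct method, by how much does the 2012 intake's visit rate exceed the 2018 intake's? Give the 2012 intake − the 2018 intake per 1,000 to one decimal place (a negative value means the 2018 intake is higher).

-71.4

Age-specific rates per 1,000 for the 2012 intake: 288.602, 46.594, 212.480.
For the 2018 intake: 326.022, 84.005, 367.981.
Combined standard total = 256,400; weights = 0.4107, 0.3019, 0.2874.
The 2012 intake: 0.4107×288.602 + 0.3019×46.594 + 0.2874×212.480 = 193.6660 per 1,000.
The 2018 intake: 0.4107×326.022 + 0.3019×84.005 + 0.2874×367.981 = 265.0246 per 1,000.
Difference = 193.6660 − 265.0246 = -71.3586.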